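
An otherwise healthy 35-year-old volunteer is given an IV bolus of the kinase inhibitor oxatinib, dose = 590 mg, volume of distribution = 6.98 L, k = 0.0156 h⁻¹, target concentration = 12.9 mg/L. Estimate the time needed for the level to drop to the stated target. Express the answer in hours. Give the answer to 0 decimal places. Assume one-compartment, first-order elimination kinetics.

121 h

C₀ = Dose / Vd = 590.0 / 6.98 = 84.53 mg/L
t = ln(C₀ / C) / k = ln(84.53 / 12.9) / 0.01560
  = ln(6.553) / 0.01560 = 1.880 / 0.01560 = 120.5 h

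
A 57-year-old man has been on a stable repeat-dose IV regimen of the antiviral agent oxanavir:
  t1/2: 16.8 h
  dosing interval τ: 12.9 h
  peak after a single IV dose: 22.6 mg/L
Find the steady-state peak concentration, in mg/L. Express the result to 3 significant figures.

54.8 mg/L

k = ln2 / t½ = 0.693147 / 16.8 = 0.04126 h⁻¹
e^(−kτ) = e^(−0.04126 × 12.9) = 0.5873
Accumulation ratio R = 1 / (1 − e^(−kτ)) = 1 / (1 − 0.5873) = 2.423
Steady-state peak = C₀ × R = 22.6 × 2.423 = 54.76 mg/L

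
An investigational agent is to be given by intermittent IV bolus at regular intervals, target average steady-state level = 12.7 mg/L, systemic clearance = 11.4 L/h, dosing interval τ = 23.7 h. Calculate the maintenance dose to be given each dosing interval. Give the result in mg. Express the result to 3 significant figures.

At steady state, Dose/τ = Css × CL.
Dose = Css × CL × τ = 12.7 × 11.40 × 23.7 = 3431 mg

3430 mg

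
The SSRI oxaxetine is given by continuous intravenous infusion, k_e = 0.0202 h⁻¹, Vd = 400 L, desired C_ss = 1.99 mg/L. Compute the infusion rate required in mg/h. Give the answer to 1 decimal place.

CL = k × Vd = 0.02020 × 400 = 8.080 L/h
At steady state, infusion rate R₀ = Css × CL = 1.99 × 8.080 = 16.08 mg/h

16.1 mg/h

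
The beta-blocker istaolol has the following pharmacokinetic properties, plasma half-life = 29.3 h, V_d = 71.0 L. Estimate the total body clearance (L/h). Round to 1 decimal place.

1.7 L/h

k = ln2 / t½ = 0.693147 / 29.3 = 0.02366 h⁻¹
CL = k × Vd = 0.02366 × 71.0 = 1.680 L/h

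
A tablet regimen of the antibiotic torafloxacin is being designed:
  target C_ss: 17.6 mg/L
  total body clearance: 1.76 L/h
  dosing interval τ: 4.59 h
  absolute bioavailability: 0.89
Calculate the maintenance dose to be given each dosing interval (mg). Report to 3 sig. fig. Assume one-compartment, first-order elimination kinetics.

160 mg

At steady state, F × (Dose/τ) = Css × CL.
Dose = Css × CL × τ / F = 17.6 × 1.760 × 4.59 / 0.89 = 159.8 mg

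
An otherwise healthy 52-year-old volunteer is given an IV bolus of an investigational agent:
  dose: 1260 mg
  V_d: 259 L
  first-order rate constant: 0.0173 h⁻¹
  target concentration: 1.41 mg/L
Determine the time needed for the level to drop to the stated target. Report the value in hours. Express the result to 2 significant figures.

C₀ = Dose / Vd = 1260 / 259 = 4.865 mg/L
t = ln(C₀ / C) / k = ln(4.865 / 1.41) / 0.01730
  = ln(3.450) / 0.01730 = 1.238 / 0.01730 = 71.56 h

72 h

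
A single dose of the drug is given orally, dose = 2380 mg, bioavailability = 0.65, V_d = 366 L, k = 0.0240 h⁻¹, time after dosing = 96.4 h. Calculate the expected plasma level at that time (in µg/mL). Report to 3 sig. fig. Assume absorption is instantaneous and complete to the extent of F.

0.418 µg/mL

Amount reaching circulation = F × Dose = 0.65 × 2380 = 1547 mg
C₀ = F·Dose / Vd = 1547 / 366 = 4.227 mg/L
C = C₀ · e^(−k·t) = 4.227 × e^(−0.02400 × 96.4)
  = 4.227 × 0.09890 = 0.4181 mg/L
(0.4181 mg/L = 0.4181 µg/mL)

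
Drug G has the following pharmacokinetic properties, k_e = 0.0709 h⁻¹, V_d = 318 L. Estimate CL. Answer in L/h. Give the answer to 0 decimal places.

CL = k × Vd = 0.0709 × 318 = 22.55 L/h

23 L/h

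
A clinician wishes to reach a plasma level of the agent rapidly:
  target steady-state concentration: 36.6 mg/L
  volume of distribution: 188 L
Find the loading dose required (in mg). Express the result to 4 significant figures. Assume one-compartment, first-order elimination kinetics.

LD = Css × Vd = 36.6 × 188 = 6881 mg

6881 mg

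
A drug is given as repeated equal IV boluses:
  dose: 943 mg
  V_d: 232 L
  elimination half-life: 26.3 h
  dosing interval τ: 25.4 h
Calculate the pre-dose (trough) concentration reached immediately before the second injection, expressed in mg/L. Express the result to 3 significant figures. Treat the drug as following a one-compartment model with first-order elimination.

2.08 mg/L

C₀ per dose = Dose / Vd = 943 / 232 = 4.065 mg/L
k = ln2 / t½ = 0.693147 / 26.3 = 0.02636 h⁻¹
Fraction remaining after one interval: r = e^(−kτ) = e^(−0.02636 × 25.4) = 0.5119
Before dose 2, 1 dose has been given (aged 1τ).
C_trough = C₀ × r = 4.065 × 0.5119 = 2.081 mg/L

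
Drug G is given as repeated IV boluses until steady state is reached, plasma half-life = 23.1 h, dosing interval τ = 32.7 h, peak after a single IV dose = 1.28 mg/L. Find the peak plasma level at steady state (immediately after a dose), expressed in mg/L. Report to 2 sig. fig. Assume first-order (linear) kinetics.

2.0 mg/L

k = ln2 / t½ = 0.693147 / 23.1 = 0.03001 h⁻¹
e^(−kτ) = e^(−0.03001 × 32.7) = 0.3748
Accumulation ratio R = 1 / (1 − e^(−kτ)) = 1 / (1 − 0.3748) = 1.599
Steady-state peak = C₀ × R = 1.28 × 1.599 = 2.047 mg/L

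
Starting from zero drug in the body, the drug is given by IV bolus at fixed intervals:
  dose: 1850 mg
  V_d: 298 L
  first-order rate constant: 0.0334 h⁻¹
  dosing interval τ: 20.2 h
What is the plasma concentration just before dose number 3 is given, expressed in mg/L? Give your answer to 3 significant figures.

C₀ per dose = Dose / Vd = 1850 / 298 = 6.208 mg/L
Fraction remaining after one interval: r = e^(−kτ) = e^(−0.03340 × 20.2) = 0.5093
Before dose 3, 2 doses have been given (aged 1τ, 2τ).
C_trough = C₀ × (r + r²) = 6.208 × (0.5093 + 0.2594) = 4.772 mg/L

4.77 mg/L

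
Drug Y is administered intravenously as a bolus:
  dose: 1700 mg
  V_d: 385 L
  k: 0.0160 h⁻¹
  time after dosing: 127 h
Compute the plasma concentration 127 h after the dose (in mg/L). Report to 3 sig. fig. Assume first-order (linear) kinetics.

0.579 mg/L

C₀ = Dose / Vd = 1700 / 385 = 4.416 mg/L
C = C₀ · e^(−k·t) = 4.416 × e^(−0.01600 × 127)
  = 4.416 × 0.1311 = 0.5789 mg/L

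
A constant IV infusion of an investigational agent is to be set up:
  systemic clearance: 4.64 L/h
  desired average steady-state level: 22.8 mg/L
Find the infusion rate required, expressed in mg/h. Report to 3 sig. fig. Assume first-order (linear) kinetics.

106 mg/h

At steady state, infusion rate R₀ = Css × CL = 22.8 × 4.640 = 105.8 mg/h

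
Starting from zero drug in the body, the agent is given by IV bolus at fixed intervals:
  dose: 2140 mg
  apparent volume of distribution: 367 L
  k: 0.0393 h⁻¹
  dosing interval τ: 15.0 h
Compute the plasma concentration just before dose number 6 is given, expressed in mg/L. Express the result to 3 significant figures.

6.88 mg/L

C₀ per dose = Dose / Vd = 2140 / 367 = 5.831 mg/L
Fraction remaining after one interval: r = e^(−kτ) = e^(−0.03930 × 15.0) = 0.5546
Before dose 6, 5 doses have been given (aged 1τ, 2τ, 3τ, 4τ, 5τ).
C_trough = C₀ × (r + r² + … + r^5) = C₀ × r(1−r^5)/(1−r)
        = 5.831 × 0.5546 × (1 − 0.05247) / (1 − 0.5546) = 6.880 mg/L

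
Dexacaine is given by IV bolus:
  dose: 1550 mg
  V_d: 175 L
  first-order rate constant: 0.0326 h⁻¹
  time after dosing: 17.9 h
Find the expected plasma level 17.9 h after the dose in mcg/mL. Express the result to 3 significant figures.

C₀ = Dose / Vd = 1550 / 175 = 8.857 mg/L
C = C₀ · e^(−k·t) = 8.857 × e^(−0.03260 × 17.9)
  = 8.857 × 0.5579 = 4.941 mg/L
(4.941 mg/L = 4.941 mcg/mL)

4.94 mcg/mL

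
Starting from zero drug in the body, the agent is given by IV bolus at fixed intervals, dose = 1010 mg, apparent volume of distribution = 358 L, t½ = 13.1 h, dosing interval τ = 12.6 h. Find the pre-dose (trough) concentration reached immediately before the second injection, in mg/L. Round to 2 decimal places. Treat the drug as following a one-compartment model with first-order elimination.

C₀ per dose = Dose / Vd = 1010 / 358 = 2.821 mg/L
k = ln2 / t½ = 0.693147 / 13.1 = 0.05291 h⁻¹
Fraction remaining after one interval: r = e^(−kτ) = e^(−0.05291 × 12.6) = 0.5134
Before dose 2, 1 dose has been given (aged 1τ).
C_trough = C₀ × r = 2.821 × 0.5134 = 1.448 mg/L

1.45 mg/L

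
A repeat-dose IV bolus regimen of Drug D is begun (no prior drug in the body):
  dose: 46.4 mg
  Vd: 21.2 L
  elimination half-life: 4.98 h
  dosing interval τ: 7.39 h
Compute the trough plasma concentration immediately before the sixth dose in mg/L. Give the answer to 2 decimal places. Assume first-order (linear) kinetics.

1.21 mg/L

C₀ per dose = Dose / Vd = 46.4 / 21.2 = 2.189 mg/L
k = ln2 / t½ = 0.693147 / 4.98 = 0.1392 h⁻¹
Fraction remaining after one interval: r = e^(−kτ) = e^(−0.1392 × 7.39) = 0.3575
Before dose 6, 5 doses have been given (aged 1τ, 2τ, 3τ, 4τ, 5τ).
C_trough = C₀ × (r + r² + … + r^5) = C₀ × r(1−r^5)/(1−r)
        = 2.189 × 0.3575 × (1 − 0.005840) / (1 − 0.3575) = 1.211 mg/L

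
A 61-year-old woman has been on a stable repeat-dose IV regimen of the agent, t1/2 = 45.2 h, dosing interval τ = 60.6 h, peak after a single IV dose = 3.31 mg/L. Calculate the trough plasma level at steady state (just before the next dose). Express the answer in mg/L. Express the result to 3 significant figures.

k = ln2 / t½ = 0.693147 / 45.2 = 0.01534 h⁻¹
e^(−kτ) = e^(−0.01534 × 60.6) = 0.3947
Accumulation ratio R = 1 / (1 − e^(−kτ)) = 1 / (1 − 0.3947) = 1.652
Steady-state trough = C₀ × R × e^(−kτ) = 3.31 × 1.652 × 0.3947 = 2.158 mg/L

2.16 mg/L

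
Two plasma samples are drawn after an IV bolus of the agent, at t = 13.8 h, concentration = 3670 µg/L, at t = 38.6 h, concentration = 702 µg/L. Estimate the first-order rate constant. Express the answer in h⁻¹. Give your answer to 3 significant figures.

0.0667 h⁻¹

k = ln(C₁/C₂) / (t₂ − t₁) = ln(3670/702) / (38.6 − 13.8)
  = 1.654 / 24.80 = 0.06669 h⁻¹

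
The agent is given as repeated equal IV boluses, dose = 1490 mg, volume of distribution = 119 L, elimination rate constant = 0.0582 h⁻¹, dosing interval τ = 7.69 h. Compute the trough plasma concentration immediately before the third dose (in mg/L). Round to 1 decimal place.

13.1 mg/L

C₀ per dose = Dose / Vd = 1490 / 119 = 12.52 mg/L
Fraction remaining after one interval: r = e^(−kτ) = e^(−0.05820 × 7.69) = 0.6392
Before dose 3, 2 doses have been given (aged 1τ, 2τ).
C_trough = C₀ × (r + r²) = 12.52 × (0.6392 + 0.4086) = 13.12 mg/L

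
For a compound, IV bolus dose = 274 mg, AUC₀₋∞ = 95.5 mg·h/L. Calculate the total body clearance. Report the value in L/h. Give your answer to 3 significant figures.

CL = Dose / AUC = 274 / 95.5 = 2.869 L/h

2.87 L/h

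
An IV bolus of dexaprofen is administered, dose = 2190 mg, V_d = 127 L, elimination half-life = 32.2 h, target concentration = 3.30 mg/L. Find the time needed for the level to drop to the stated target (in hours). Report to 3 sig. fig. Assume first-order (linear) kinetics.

76.8 h

C₀ = Dose / Vd = 2190 / 127 = 17.24 mg/L
k = ln2 / t½ = 0.693147 / 32.2 = 0.02153 h⁻¹
t = ln(C₀ / C) / k = ln(17.24 / 3.30) / 0.02153
  = ln(5.224) / 0.02153 = 1.653 / 0.02153 = 76.78 h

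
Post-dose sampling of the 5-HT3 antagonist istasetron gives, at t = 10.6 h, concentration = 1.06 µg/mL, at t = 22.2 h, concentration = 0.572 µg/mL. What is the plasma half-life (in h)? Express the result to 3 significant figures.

k = ln(C₁/C₂) / (t₂ − t₁) = ln(1.06/0.572) / (22.2 − 10.6)
  = 0.6169 / 11.60 = 0.05318 h⁻¹
t½ = ln2 / k = 0.693147 / 0.05318 = 13.03 h

13.0 h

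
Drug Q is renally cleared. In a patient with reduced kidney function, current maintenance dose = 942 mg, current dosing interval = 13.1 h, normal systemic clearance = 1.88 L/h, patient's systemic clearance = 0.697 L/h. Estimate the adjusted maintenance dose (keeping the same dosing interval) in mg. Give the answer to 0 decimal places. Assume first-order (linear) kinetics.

To keep the same average steady-state level, dosing rate must scale with clearance.
CL ratio = 0.697 / 1.88 = 0.3707
New dose (same interval) = 942 × 0.3707 = 349.2 mg

349 mg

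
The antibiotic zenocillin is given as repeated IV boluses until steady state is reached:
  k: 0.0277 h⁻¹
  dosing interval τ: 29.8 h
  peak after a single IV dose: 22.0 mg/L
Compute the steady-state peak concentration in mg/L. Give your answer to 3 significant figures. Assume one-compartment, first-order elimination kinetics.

39.1 mg/L

e^(−kτ) = e^(−0.02770 × 29.8) = 0.4380
Accumulation ratio R = 1 / (1 − e^(−kτ)) = 1 / (1 − 0.4380) = 1.779
Steady-state peak = C₀ × R = 22.0 × 1.779 = 39.14 mg/L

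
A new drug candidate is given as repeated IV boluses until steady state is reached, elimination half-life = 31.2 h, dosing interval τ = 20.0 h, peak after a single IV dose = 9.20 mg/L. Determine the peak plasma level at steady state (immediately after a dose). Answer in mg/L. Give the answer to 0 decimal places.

k = ln2 / t½ = 0.693147 / 31.2 = 0.02222 h⁻¹
e^(−kτ) = e^(−0.02222 × 20.0) = 0.6412
Accumulation ratio R = 1 / (1 − e^(−kτ)) = 1 / (1 − 0.6412) = 2.787
Steady-state peak = C₀ × R = 9.20 × 2.787 = 25.64 mg/L

26 mg/L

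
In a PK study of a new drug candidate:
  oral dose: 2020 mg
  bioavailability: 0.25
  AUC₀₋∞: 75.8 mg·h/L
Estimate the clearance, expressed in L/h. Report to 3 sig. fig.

6.66 L/h

CL = F·Dose / AUC = 0.25 × 2020 / 75.8 = 6.662 L/h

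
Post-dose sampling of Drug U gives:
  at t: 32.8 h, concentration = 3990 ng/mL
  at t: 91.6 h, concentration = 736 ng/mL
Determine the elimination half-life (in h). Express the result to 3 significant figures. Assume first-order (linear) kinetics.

24.1 h

k = ln(C₁/C₂) / (t₂ − t₁) = ln(3990/736) / (91.6 − 32.8)
  = 1.690 / 58.80 = 0.02874 h⁻¹
t½ = ln2 / k = 0.693147 / 0.02874 = 24.12 h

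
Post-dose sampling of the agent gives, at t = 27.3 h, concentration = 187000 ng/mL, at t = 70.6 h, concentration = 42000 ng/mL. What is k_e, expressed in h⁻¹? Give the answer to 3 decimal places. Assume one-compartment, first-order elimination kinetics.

k = ln(C₁/C₂) / (t₂ − t₁) = ln(187000/42000) / (70.6 − 27.3)
  = 1.493 / 43.30 = 0.03448 h⁻¹

0.034 h⁻¹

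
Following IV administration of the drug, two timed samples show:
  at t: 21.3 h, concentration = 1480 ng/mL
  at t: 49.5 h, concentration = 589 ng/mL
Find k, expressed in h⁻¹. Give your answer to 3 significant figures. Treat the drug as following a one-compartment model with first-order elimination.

k = ln(C₁/C₂) / (t₂ − t₁) = ln(1480/589) / (49.5 − 21.3)
  = 0.9214 / 28.20 = 0.03267 h⁻¹

0.0327 h⁻¹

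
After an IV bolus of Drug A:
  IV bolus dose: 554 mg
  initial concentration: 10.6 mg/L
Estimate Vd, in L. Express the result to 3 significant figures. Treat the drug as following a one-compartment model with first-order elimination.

Vd = Dose / C₀ = 554.0 / 10.6 = 52.26 L

52.3 L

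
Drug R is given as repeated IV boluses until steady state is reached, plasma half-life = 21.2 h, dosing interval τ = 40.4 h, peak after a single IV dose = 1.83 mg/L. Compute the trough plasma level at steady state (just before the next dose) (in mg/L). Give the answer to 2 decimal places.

0.67 mg/L

k = ln2 / t½ = 0.693147 / 21.2 = 0.03270 h⁻¹
e^(−kτ) = e^(−0.03270 × 40.4) = 0.2668
Accumulation ratio R = 1 / (1 − e^(−kτ)) = 1 / (1 − 0.2668) = 1.364
Steady-state trough = C₀ × R × e^(−kτ) = 1.83 × 1.364 × 0.2668 = 0.6660 mg/L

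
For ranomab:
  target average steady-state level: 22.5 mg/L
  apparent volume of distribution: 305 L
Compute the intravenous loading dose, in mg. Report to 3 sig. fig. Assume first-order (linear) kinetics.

LD = Css × Vd = 22.5 × 305 = 6863 mg

6860 mg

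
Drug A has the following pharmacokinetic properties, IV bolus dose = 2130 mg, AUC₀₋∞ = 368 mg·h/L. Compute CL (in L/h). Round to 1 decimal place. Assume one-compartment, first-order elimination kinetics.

CL = Dose / AUC = 2130 / 368 = 5.788 L/h

5.8 L/h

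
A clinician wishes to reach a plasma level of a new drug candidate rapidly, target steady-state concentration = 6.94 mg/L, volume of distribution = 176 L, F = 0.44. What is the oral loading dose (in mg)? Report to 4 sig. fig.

LD = Css × Vd / F = 6.94 × 176 / 0.44 = 2776 mg

2776 mg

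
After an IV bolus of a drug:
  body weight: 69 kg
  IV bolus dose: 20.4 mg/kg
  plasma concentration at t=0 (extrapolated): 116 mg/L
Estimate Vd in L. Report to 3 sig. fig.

Dose = 20.4 × 69 = 1408 mg
Vd = Dose / C₀ = 1408 / 116 = 12.14 L

12.1 L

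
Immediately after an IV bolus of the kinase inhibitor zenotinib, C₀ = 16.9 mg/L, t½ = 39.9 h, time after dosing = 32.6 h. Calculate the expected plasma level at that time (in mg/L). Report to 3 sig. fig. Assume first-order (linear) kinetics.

k = ln2 / t½ = 0.693147 / 39.9 = 0.01737 h⁻¹
C = C₀ · e^(−k·t) = 16.90 × e^(−0.01737 × 32.6)
  = 16.90 × 0.5676 = 9.592 mg/L

9.59 mg/L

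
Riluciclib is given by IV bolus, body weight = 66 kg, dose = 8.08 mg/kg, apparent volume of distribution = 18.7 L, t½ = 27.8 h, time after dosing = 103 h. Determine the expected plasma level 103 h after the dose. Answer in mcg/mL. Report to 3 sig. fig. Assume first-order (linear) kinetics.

Total dose = 8.08 × 66 = 533.3 mg
C₀ = Dose / Vd = 533.3 / 18.7 = 28.52 mg/L
k = ln2 / t½ = 0.693147 / 27.8 = 0.02493 h⁻¹
C = C₀ · e^(−k·t) = 28.52 × e^(−0.02493 × 103)
  = 28.52 × 0.07670 = 2.187 mg/L
(2.187 mg/L = 2.187 mcg/mL)

2.19 mcg/mL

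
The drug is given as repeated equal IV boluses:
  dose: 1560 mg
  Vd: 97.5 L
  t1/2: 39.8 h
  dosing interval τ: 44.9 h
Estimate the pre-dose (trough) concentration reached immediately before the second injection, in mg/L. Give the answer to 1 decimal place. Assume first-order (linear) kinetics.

C₀ per dose = Dose / Vd = 1560 / 97.5 = 16.00 mg/L
k = ln2 / t½ = 0.693147 / 39.8 = 0.01742 h⁻¹
Fraction remaining after one interval: r = e^(−kτ) = e^(−0.01742 × 44.9) = 0.4574
Before dose 2, 1 dose has been given (aged 1τ).
C_trough = C₀ × r = 16.00 × 0.4574 = 7.318 mg/L

7.3 mg/L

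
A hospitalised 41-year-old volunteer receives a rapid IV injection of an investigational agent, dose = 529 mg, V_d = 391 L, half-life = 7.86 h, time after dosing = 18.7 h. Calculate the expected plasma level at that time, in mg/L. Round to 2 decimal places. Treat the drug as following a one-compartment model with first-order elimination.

C₀ = Dose / Vd = 529.0 / 391 = 1.353 mg/L
k = ln2 / t½ = 0.693147 / 7.86 = 0.08819 h⁻¹
C = C₀ · e^(−k·t) = 1.353 × e^(−0.08819 × 18.7)
  = 1.353 × 0.1922 = 0.2600 mg/L

0.26 mg/L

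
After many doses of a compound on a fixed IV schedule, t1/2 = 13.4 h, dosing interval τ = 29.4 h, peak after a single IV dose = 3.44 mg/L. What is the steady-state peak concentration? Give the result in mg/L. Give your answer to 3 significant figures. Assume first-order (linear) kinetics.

k = ln2 / t½ = 0.693147 / 13.4 = 0.05173 h⁻¹
e^(−kτ) = e^(−0.05173 × 29.4) = 0.2185
Accumulation ratio R = 1 / (1 − e^(−kτ)) = 1 / (1 − 0.2185) = 1.280
Steady-state peak = C₀ × R = 3.44 × 1.280 = 4.403 mg/L

4.40 mg/L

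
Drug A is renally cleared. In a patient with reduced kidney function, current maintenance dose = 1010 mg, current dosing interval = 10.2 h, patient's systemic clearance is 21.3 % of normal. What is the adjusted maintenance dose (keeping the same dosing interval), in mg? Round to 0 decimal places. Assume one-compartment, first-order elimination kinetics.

215 mg

To keep the same average steady-state level, dosing rate must scale with clearance.
CL ratio = 21.3 / 100 = 0.2130
New dose (same interval) = 1010 × 0.2130 = 215.1 mg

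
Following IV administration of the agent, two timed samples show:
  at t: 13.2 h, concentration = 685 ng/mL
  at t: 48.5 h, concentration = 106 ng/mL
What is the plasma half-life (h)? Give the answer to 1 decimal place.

k = ln(C₁/C₂) / (t₂ − t₁) = ln(685/106) / (48.5 − 13.2)
  = 1.866 / 35.30 = 0.05286 h⁻¹
t½ = ln2 / k = 0.693147 / 0.05286 = 13.11 h

13.1 h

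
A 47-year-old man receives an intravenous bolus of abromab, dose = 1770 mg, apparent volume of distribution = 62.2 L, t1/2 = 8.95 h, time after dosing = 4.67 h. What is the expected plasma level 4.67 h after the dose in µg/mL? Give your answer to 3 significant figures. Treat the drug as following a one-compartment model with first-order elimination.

C₀ = Dose / Vd = 1770 / 62.2 = 28.46 mg/L
k = ln2 / t½ = 0.693147 / 8.95 = 0.07745 h⁻¹
C = C₀ · e^(−k·t) = 28.46 × e^(−0.07745 × 4.67)
  = 28.46 × 0.6965 = 19.82 mg/L
(19.82 mg/L = 19.82 µg/mL)

19.8 µg/mL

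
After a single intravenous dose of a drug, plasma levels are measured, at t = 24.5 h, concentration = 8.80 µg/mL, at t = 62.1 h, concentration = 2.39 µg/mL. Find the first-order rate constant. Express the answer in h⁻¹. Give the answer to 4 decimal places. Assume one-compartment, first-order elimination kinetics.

k = ln(C₁/C₂) / (t₂ − t₁) = ln(8.80/2.39) / (62.1 − 24.5)
  = 1.303 / 37.60 = 0.03465 h⁻¹

0.0347 h⁻¹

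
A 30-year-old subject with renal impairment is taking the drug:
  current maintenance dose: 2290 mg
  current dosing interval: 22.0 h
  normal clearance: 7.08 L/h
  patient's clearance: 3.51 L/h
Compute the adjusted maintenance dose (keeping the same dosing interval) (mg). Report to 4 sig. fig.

1135 mg

To keep the same average steady-state level, dosing rate must scale with clearance.
CL ratio = 3.51 / 7.08 = 0.4958
New dose (same interval) = 2290 × 0.4958 = 1135 mg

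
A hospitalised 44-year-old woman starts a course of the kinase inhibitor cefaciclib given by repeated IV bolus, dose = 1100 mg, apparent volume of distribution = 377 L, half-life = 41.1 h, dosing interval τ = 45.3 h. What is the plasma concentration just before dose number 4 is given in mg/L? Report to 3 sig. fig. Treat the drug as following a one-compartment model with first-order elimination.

C₀ per dose = Dose / Vd = 1100 / 377 = 2.918 mg/L
k = ln2 / t½ = 0.693147 / 41.1 = 0.01686 h⁻¹
Fraction remaining after one interval: r = e^(−kτ) = e^(−0.01686 × 45.3) = 0.4659
Before dose 4, 3 doses have been given (aged 1τ, 2τ, 3τ).
C_trough = C₀ × (r + r² + … + r^3) = C₀ × r(1−r^3)/(1−r)
        = 2.918 × 0.4659 × (1 − 0.1011) / (1 − 0.4659) = 2.288 mg/L

2.29 mg/L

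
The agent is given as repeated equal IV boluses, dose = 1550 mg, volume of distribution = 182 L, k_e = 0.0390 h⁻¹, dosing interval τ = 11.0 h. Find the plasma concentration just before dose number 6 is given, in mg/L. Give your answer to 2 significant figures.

14 mg/L

C₀ per dose = Dose / Vd = 1550 / 182 = 8.516 mg/L
Fraction remaining after one interval: r = e^(−kτ) = e^(−0.03900 × 11.0) = 0.6512
Before dose 6, 5 doses have been given (aged 1τ, 2τ, 3τ, 4τ, 5τ).
C_trough = C₀ × (r + r² + … + r^5) = C₀ × r(1−r^5)/(1−r)
        = 8.516 × 0.6512 × (1 − 0.1171) / (1 − 0.6512) = 14.04 mg/L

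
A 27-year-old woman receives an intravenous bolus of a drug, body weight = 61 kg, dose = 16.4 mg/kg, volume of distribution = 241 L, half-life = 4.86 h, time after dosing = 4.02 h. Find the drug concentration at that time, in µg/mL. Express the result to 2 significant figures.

2.3 µg/mL

Total dose = 16.4 × 61 = 1000 mg
C₀ = Dose / Vd = 1000 / 241 = 4.149 mg/L
k = ln2 / t½ = 0.693147 / 4.86 = 0.1426 h⁻¹
C = C₀ · e^(−k·t) = 4.149 × e^(−0.1426 × 4.02)
  = 4.149 × 0.5637 = 2.339 mg/L
(2.339 mg/L = 2.339 µg/mL)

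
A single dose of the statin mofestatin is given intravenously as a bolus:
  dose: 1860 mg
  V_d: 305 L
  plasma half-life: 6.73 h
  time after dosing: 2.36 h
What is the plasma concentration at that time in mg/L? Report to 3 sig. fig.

4.78 mg/L

C₀ = Dose / Vd = 1860 / 305 = 6.098 mg/L
k = ln2 / t½ = 0.693147 / 6.73 = 0.1030 h⁻¹
C = C₀ · e^(−k·t) = 6.098 × e^(−0.1030 × 2.36)
  = 6.098 × 0.7842 = 4.782 mg/L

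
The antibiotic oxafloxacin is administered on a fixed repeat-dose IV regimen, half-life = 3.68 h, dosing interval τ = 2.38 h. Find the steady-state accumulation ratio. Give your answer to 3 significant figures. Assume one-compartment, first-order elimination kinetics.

k = ln2 / t½ = 0.693147 / 3.68 = 0.1884 h⁻¹
e^(−kτ) = e^(−0.1884 × 2.38) = 0.6387
Accumulation ratio R = 1 / (1 − e^(−kτ)) = 1 / (1 − 0.6387) = 2.768

2.77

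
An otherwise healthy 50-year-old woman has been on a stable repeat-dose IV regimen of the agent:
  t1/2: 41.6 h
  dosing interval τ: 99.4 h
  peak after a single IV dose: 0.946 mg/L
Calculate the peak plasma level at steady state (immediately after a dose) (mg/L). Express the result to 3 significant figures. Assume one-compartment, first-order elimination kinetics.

1.17 mg/L

k = ln2 / t½ = 0.693147 / 41.6 = 0.01666 h⁻¹
e^(−kτ) = e^(−0.01666 × 99.4) = 0.1909
Accumulation ratio R = 1 / (1 − e^(−kτ)) = 1 / (1 − 0.1909) = 1.236
Steady-state peak = C₀ × R = 0.946 × 1.236 = 1.169 mg/L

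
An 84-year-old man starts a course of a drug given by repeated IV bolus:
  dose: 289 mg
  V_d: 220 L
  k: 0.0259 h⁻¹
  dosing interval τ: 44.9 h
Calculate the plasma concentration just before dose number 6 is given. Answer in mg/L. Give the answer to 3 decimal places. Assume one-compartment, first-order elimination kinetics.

0.596 mg/L

C₀ per dose = Dose / Vd = 289 / 220 = 1.314 mg/L
Fraction remaining after one interval: r = e^(−kτ) = e^(−0.02590 × 44.9) = 0.3126
Before dose 6, 5 doses have been given (aged 1τ, 2τ, 3τ, 4τ, 5τ).
C_trough = C₀ × (r + r² + … + r^5) = C₀ × r(1−r^5)/(1−r)
        = 1.314 × 0.3126 × (1 − 0.002985) / (1 − 0.3126) = 0.5958 mg/L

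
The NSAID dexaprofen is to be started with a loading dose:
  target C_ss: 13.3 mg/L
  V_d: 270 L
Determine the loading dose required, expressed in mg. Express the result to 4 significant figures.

3591 mg

LD = Css × Vd = 13.3 × 270 = 3591 mg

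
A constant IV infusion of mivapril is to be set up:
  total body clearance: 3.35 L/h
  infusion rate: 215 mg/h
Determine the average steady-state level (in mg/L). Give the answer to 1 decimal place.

64.2 mg/L

At steady state Css = R₀ / CL = 215 / 3.350 = 64.18 mg/L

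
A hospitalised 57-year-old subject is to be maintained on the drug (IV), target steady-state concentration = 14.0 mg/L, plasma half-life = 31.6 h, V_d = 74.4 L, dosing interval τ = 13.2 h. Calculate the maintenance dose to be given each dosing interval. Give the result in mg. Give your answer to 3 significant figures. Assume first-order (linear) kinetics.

k = ln2 / t½ = 0.693147 / 31.6 = 0.02194 h⁻¹
CL = k × Vd = 0.02194 × 74.4 = 1.632 L/h
At steady state, Dose/τ = Css × CL.
Dose = Css × CL × τ = 14.0 × 1.632 × 13.2 = 301.6 mg

302 mg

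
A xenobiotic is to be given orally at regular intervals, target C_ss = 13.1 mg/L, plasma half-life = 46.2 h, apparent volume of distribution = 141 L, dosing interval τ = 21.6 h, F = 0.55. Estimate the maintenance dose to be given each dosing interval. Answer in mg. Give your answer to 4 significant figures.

1088 mg

k = ln2 / t½ = 0.693147 / 46.2 = 0.01500 h⁻¹
CL = k × Vd = 0.01500 × 141 = 2.115 L/h
At steady state, F × (Dose/τ) = Css × CL.
Dose = Css × CL × τ / F = 13.1 × 2.115 × 21.6 / 0.55 = 1088 mg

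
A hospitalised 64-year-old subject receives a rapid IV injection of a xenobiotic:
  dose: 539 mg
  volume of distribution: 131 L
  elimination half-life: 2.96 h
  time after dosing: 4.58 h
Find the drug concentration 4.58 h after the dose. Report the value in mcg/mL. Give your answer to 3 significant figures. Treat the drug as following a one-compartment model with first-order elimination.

1.41 mcg/mL

C₀ = Dose / Vd = 539.0 / 131 = 4.115 mg/L
k = ln2 / t½ = 0.693147 / 2.96 = 0.2342 h⁻¹
C = C₀ · e^(−k·t) = 4.115 × e^(−0.2342 × 4.58)
  = 4.115 × 0.3421 = 1.408 mg/L
(1.408 mg/L = 1.408 mcg/mL)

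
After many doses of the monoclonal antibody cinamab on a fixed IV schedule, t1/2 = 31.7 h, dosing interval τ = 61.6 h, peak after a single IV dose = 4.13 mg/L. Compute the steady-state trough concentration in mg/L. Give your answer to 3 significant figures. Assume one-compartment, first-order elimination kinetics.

1.45 mg/L

k = ln2 / t½ = 0.693147 / 31.7 = 0.02187 h⁻¹
e^(−kτ) = e^(−0.02187 × 61.6) = 0.2600
Accumulation ratio R = 1 / (1 − e^(−kτ)) = 1 / (1 − 0.2600) = 1.351
Steady-state trough = C₀ × R × e^(−kτ) = 4.13 × 1.351 × 0.2600 = 1.451 mg/L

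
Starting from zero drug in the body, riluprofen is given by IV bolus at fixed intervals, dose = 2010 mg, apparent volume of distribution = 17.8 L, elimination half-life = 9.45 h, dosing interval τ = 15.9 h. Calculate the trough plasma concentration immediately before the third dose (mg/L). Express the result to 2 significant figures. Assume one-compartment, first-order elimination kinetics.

46 mg/L

C₀ per dose = Dose / Vd = 2010 / 17.8 = 112.9 mg/L
k = ln2 / t½ = 0.693147 / 9.45 = 0.07335 h⁻¹
Fraction remaining after one interval: r = e^(−kτ) = e^(−0.07335 × 15.9) = 0.3115
Before dose 3, 2 doses have been given (aged 1τ, 2τ).
C_trough = C₀ × (r + r²) = 112.9 × (0.3115 + 0.09703) = 46.12 mg/L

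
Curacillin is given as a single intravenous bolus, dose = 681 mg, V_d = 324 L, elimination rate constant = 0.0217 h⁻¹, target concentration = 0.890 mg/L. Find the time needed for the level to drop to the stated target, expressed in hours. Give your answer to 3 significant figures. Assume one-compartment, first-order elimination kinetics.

39.6 h

C₀ = Dose / Vd = 681.0 / 324 = 2.102 mg/L
t = ln(C₀ / C) / k = ln(2.102 / 0.890) / 0.02170
  = ln(2.362) / 0.02170 = 0.8595 / 0.02170 = 39.61 h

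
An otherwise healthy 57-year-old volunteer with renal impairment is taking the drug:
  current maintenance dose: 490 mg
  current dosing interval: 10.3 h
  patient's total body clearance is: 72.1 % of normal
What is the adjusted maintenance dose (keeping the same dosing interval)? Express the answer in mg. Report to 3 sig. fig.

To keep the same average steady-state level, dosing rate must scale with clearance.
CL ratio = 72.1 / 100 = 0.7210
New dose (same interval) = 490 × 0.7210 = 353.3 mg

353 mg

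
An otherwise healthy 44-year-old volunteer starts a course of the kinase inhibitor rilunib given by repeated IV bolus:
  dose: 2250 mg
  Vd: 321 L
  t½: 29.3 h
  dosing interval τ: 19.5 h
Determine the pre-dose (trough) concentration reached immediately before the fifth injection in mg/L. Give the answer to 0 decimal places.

C₀ per dose = Dose / Vd = 2250 / 321 = 7.009 mg/L
k = ln2 / t½ = 0.693147 / 29.3 = 0.02366 h⁻¹
Fraction remaining after one interval: r = e^(−kτ) = e^(−0.02366 × 19.5) = 0.6304
Before dose 5, 4 doses have been given (aged 1τ, 2τ, 3τ, 4τ).
C_trough = C₀ × (r + r² + … + r^4) = C₀ × r(1−r^4)/(1−r)
        = 7.009 × 0.6304 × (1 − 0.1579) / (1 − 0.6304) = 10.07 mg/L

10 mg/L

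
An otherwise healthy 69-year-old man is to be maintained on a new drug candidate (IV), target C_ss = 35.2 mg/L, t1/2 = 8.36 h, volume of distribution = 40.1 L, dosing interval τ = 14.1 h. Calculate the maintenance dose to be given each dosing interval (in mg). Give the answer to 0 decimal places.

k = ln2 / t½ = 0.693147 / 8.36 = 0.08291 h⁻¹
CL = k × Vd = 0.08291 × 40.1 = 3.325 L/h
At steady state, Dose/τ = Css × CL.
Dose = Css × CL × τ = 35.2 × 3.325 × 14.1 = 1650 mg

1650 mg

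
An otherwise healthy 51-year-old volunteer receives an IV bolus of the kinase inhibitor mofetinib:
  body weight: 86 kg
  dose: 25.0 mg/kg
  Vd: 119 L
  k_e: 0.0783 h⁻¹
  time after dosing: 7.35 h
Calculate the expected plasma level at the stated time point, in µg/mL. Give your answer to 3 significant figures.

10.2 µg/mL

Total dose = 25.0 × 86 = 2150 mg
C₀ = Dose / Vd = 2150 / 119 = 18.07 mg/L
C = C₀ · e^(−k·t) = 18.07 × e^(−0.07830 × 7.35)
  = 18.07 × 0.5624 = 10.16 mg/L
(10.16 mg/L = 10.16 µg/mL)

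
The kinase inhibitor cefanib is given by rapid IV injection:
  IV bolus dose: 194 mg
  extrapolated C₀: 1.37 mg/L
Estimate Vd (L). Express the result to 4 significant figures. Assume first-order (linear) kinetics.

Vd = Dose / C₀ = 194.0 / 1.37 = 141.6 L

141.6 L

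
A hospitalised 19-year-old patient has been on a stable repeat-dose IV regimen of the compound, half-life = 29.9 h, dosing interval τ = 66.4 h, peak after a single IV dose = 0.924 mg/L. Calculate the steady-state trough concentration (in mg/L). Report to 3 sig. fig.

k = ln2 / t½ = 0.693147 / 29.9 = 0.02318 h⁻¹
e^(−kτ) = e^(−0.02318 × 66.4) = 0.2146
Accumulation ratio R = 1 / (1 − e^(−kτ)) = 1 / (1 − 0.2146) = 1.273
Steady-state trough = C₀ × R × e^(−kτ) = 0.924 × 1.273 × 0.2146 = 0.2524 mg/L

0.252 mg/L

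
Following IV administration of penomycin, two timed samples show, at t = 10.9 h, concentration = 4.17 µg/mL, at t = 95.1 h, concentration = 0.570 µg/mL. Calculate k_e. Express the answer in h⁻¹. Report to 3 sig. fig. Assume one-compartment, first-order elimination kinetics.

0.0236 h⁻¹

k = ln(C₁/C₂) / (t₂ − t₁) = ln(4.17/0.570) / (95.1 − 10.9)
  = 1.990 / 84.20 = 0.02363 h⁻¹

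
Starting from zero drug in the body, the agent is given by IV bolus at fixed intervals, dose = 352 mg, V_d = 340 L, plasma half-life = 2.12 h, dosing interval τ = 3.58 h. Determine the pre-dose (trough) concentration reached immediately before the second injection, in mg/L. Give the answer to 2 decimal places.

0.32 mg/L

C₀ per dose = Dose / Vd = 352 / 340 = 1.035 mg/L
k = ln2 / t½ = 0.693147 / 2.12 = 0.3270 h⁻¹
Fraction remaining after one interval: r = e^(−kτ) = e^(−0.3270 × 3.58) = 0.3102
Before dose 2, 1 dose has been given (aged 1τ).
C_trough = C₀ × r = 1.035 × 0.3102 = 0.3211 mg/L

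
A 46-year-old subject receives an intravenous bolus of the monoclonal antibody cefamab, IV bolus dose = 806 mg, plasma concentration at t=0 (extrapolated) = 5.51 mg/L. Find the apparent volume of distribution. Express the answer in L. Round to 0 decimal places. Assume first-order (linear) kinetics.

146 L

Vd = Dose / C₀ = 806.0 / 5.51 = 146.3 L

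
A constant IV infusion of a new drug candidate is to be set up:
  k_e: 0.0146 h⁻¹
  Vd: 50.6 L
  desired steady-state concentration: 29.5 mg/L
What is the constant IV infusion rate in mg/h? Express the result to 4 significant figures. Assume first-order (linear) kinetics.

CL = k × Vd = 0.01460 × 50.6 = 0.7388 L/h
At steady state, infusion rate R₀ = Css × CL = 29.5 × 0.7388 = 21.79 mg/h

21.79 mg/h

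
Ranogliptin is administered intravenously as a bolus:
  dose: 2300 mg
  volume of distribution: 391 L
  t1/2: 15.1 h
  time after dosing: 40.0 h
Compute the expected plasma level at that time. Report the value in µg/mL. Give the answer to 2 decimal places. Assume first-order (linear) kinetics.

C₀ = Dose / Vd = 2300 / 391 = 5.882 mg/L
k = ln2 / t½ = 0.693147 / 15.1 = 0.04590 h⁻¹
C = C₀ · e^(−k·t) = 5.882 × e^(−0.04590 × 40.0)
  = 5.882 × 0.1595 = 0.9382 mg/L
(0.9382 mg/L = 0.9382 µg/mL)

0.94 µg/mL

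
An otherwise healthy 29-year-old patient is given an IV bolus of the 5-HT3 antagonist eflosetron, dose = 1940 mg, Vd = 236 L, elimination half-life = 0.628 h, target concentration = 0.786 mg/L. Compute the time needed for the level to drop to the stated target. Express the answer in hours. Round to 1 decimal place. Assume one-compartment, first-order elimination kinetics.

2.1 h

C₀ = Dose / Vd = 1940 / 236 = 8.220 mg/L
k = ln2 / t½ = 0.693147 / 0.628 = 1.104 h⁻¹
t = ln(C₀ / C) / k = ln(8.220 / 0.786) / 1.104
  = ln(10.46) / 1.104 = 2.348 / 1.104 = 2.127 h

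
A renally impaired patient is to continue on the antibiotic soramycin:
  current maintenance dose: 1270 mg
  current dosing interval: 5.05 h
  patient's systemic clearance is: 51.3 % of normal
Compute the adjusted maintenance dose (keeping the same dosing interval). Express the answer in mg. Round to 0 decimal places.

To keep the same average steady-state level, dosing rate must scale with clearance.
CL ratio = 51.3 / 100 = 0.5130
New dose (same interval) = 1270 × 0.5130 = 651.5 mg

652 mg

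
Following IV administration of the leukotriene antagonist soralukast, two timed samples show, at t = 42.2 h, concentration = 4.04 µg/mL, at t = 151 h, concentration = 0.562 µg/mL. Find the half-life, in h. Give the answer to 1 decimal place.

k = ln(C₁/C₂) / (t₂ − t₁) = ln(4.04/0.562) / (151 − 42.2)
  = 1.972 / 108.8 = 0.01813 h⁻¹
t½ = ln2 / k = 0.693147 / 0.01813 = 38.23 h

38.2 h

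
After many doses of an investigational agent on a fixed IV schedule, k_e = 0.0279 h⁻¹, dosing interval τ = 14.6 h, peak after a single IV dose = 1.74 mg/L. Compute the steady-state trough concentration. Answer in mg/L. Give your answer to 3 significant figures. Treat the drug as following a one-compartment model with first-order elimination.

3.46 mg/L

e^(−kτ) = e^(−0.02790 × 14.6) = 0.6654
Accumulation ratio R = 1 / (1 − e^(−kτ)) = 1 / (1 − 0.6654) = 2.989
Steady-state trough = C₀ × R × e^(−kτ) = 1.74 × 2.989 × 0.6654 = 3.461 mg/L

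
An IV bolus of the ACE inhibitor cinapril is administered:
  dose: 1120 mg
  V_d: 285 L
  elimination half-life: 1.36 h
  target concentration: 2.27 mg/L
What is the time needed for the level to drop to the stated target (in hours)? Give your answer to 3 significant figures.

C₀ = Dose / Vd = 1120 / 285 = 3.930 mg/L
k = ln2 / t½ = 0.693147 / 1.36 = 0.5097 h⁻¹
t = ln(C₀ / C) / k = ln(3.930 / 2.27) / 0.5097
  = ln(1.731) / 0.5097 = 0.5487 / 0.5097 = 1.077 h

1.08 h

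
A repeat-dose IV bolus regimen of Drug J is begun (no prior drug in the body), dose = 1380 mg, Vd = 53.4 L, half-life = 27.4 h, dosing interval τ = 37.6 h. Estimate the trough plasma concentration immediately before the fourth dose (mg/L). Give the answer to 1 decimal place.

C₀ per dose = Dose / Vd = 1380 / 53.4 = 25.84 mg/L
k = ln2 / t½ = 0.693147 / 27.4 = 0.02530 h⁻¹
Fraction remaining after one interval: r = e^(−kτ) = e^(−0.02530 × 37.6) = 0.3862
Before dose 4, 3 doses have been given (aged 1τ, 2τ, 3τ).
C_trough = C₀ × (r + r² + … + r^3) = C₀ × r(1−r^3)/(1−r)
        = 25.84 × 0.3862 × (1 − 0.05760) / (1 − 0.3862) = 15.32 mg/L

15.3 mg/L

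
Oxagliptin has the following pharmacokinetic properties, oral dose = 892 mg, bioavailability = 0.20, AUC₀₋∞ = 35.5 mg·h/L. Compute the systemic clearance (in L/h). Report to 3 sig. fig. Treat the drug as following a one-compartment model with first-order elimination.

CL = F·Dose / AUC = 0.20 × 892 / 35.5 = 5.025 L/h

5.03 L/h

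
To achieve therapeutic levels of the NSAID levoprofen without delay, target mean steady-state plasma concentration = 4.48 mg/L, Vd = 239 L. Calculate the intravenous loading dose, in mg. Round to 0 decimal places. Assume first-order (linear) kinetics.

LD = Css × Vd = 4.48 × 239 = 1071 mg

1071 mg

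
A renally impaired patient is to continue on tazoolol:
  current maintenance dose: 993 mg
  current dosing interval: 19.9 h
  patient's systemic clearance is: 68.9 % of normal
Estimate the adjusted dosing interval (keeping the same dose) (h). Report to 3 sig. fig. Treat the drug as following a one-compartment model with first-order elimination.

28.9 h

To keep the same average steady-state level, dosing rate must scale with clearance.
CL ratio = 68.9 / 100 = 0.6890
New interval (same dose) = 19.9 / 0.6890 = 28.88 h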